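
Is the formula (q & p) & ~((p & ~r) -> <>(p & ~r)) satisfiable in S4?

1. (q & p) & ~((p & ~r) -> <>(p & ~r)), 0
2. q & p, 0
3. ~((p & ~r) -> <>(p & ~r)), 0
4. q, 0
5. p, 0
6. p & ~r, 0
7. ~<>(p & ~r), 0
8. ~r, 0
9. ~(p & ~r), 0
10. r, 0
Accessibility: 0R0
Branch closes: r and ~r both at 0.
All branches of the tableau close; one closing branch shown above.

Unsatisfiable (every branch closes)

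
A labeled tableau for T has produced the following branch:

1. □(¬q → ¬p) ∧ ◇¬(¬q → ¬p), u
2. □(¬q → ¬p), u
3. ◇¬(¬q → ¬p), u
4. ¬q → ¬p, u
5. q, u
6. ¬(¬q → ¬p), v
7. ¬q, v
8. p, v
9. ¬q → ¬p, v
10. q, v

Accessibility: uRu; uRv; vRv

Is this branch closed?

Both q and ¬q appear at v.

Yes, closed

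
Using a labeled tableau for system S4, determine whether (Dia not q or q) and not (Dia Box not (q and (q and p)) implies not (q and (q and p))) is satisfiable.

1. (Dia not q or q) and not (Dia Box not (q and (q and p)) implies not (q and (q and p))), 0
2. Dia not q or q, 0   [and-rule on 1]
3. not (Dia Box not (q and (q and p)) implies not (q and (q and p))), 0   [and-rule on 1]
4. Dia Box not (q and (q and p)), 0   [neg-implies-rule on 3]
5. q and (q and p), 0   [neg-implies-rule on 3]
6. q, 0   [and-rule on 5]
7. q and p, 0   [and-rule on 5]
8. p, 0   [and-rule on 7]
9. Box not (q and (q and p)), 1   [Dia-rule on 4: fresh world 1, 0R1]
10. not (q and (q and p)), 1   [Box-rule on 9 via 1R1]
11. not (q and p), 1   [neg-and-rule on 10 (branches; this branch)]
12. not p, 1   [neg-and-rule on 11 (branches; this branch)]
Accessibility: 0R0, 0R1, 1R1

Satisfiable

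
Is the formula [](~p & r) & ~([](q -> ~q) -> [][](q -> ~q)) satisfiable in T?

1. [](~p & r) & ~([](q -> ~q) -> [][](q -> ~q)), u
2. [](~p & r), u
3. ~([](q -> ~q) -> [][](q -> ~q)), u
4. [](q -> ~q), u
5. ~[][](q -> ~q), u
6. ~p & r, u
7. ~p, u
8. r, u
9. q -> ~q, u
10. ~q, u
11. ~[](q -> ~q), v
12. ~p & r, v
13. ~p, v
14. r, v
15. q -> ~q, v
16. ~q, v
17. ~(q -> ~q), w
18. q, w
Accessibility: uRu, uRv, vRv, vRw, wRw

Satisfiable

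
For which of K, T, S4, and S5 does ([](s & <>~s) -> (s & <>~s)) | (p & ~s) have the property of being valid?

T-tableau for the negation ~(([](s & <>~s) -> (s & <>~s)) | (p & ~s)):
1. ~(([](s & <>~s) -> (s & <>~s)) | (p & ~s)), w0
2. ~([](s & <>~s) -> (s & <>~s)), w0   [~|-rule on 1]
3. ~(p & ~s), w0   [~|-rule on 1]
4. [](s & <>~s), w0   [~->-rule on 2]
5. ~(s & <>~s), w0   [~->-rule on 2]
6. s & <>~s, w0   [[]-rule on 4 via w0Rw0]
7. s, w0   [&-rule on 6]
8. <>~s, w0   [&-rule on 6]
9. ~<>~s, w0   [~&-rule on 5 (branches; this branch)]
10. ~s, w1   [<>-rule on 8: fresh world w1, w0Rw1]
11. s & <>~s, w1   [[]-rule on 4 via w0Rw1]
12. s, w1   [&-rule on 11]
13. <>~s, w1   [&-rule on 11]
Accessibility: w0Rw0, w0Rw1, w1Rw1
Branch closes: s and ~s both at w1.
Every branch closes (one shown): valid in T, hence also in S4, S5 (every theorem of T is a theorem of S4 and S5).
K-tableau for the negation ~(([](s & <>~s) -> (s & <>~s)) | (p & ~s)):
1. ~(([](s & <>~s) -> (s & <>~s)) | (p & ~s)), w0
2. ~([](s & <>~s) -> (s & <>~s)), w0   [~|-rule on 1]
3. ~(p & ~s), w0   [~|-rule on 1]
4. [](s & <>~s), w0   [~->-rule on 2]
5. ~(s & <>~s), w0   [~->-rule on 2]
6. s, w0   [~&-rule on 3 (branches; this branch)]
7. ~<>~s, w0   [~&-rule on 5 (branches; this branch)]
Complete open branch: countermodel on a K-frame, so not valid in K.

T, S4, S5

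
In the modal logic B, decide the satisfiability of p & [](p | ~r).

1. p & [](p | ~r), w0
2. p, w0
3. [](p | ~r), w0
4. p | ~r, w0
5. ~r, w0
Accessibility: w0Rw0

Satisfiable (open branch found)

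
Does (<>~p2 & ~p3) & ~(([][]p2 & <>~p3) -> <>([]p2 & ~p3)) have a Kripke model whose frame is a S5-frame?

Unsatisfiable (every branch closes)

1. (<>~p2 & ~p3) & ~(([][]p2 & <>~p3) -> <>([]p2 & ~p3)), w0
2. <>~p2 & ~p3, w0
3. ~(([][]p2 & <>~p3) -> <>([]p2 & ~p3)), w0
4. <>~p2, w0
5. ~p3, w0
6. [][]p2 & <>~p3, w0
7. ~<>([]p2 & ~p3), w0
8. [][]p2, w0
9. <>~p3, w0
10. ~([]p2 & ~p3), w0
11. []p2, w0
12. p2, w0
13. ~[]p2, w0
14. ~p2, w1
15. ~([]p2 & ~p3), w1
16. []p2, w1
17. p2, w1
Accessibility: w0Rw0, w0Rw1, w1Rw0, w1Rw1
Branch closes: p2 and ~p2 both at w1.
(One branch shown.) All branches close.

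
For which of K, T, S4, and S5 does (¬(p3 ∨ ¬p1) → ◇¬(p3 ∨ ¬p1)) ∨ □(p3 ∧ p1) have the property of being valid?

T, S4, S5

T-tableau for the negation ¬((¬(p3 ∨ ¬p1) → ◇¬(p3 ∨ ¬p1)) ∨ □(p3 ∧ p1)):
1. ¬((¬(p3 ∨ ¬p1) → ◇¬(p3 ∨ ¬p1)) ∨ □(p3 ∧ p1)), u
2. ¬(¬(p3 ∨ ¬p1) → ◇¬(p3 ∨ ¬p1)), u
3. ¬□(p3 ∧ p1), u
4. ¬(p3 ∨ ¬p1), u
5. ¬◇¬(p3 ∨ ¬p1), u
6. ¬p3, u
7. p1, u
8. p3 ∨ ¬p1, u
9. ¬p1, u
Accessibility: uRu
Branch closes: p1 and ¬p1 both at u.
Every branch closes (one shown): valid in T, hence also in S4, S5 (every theorem of T is a theorem of S4 and S5).
K-tableau for the negation ¬((¬(p3 ∨ ¬p1) → ◇¬(p3 ∨ ¬p1)) ∨ □(p3 ∧ p1)):
1. ¬((¬(p3 ∨ ¬p1) → ◇¬(p3 ∨ ¬p1)) ∨ □(p3 ∧ p1)), u
2. ¬(¬(p3 ∨ ¬p1) → ◇¬(p3 ∨ ¬p1)), u
3. ¬□(p3 ∧ p1), u
4. ¬(p3 ∨ ¬p1), u
5. ¬◇¬(p3 ∨ ¬p1), u
6. ¬p3, u
7. p1, u
8. ¬(p3 ∧ p1), v
9. p3 ∨ ¬p1, v
10. ¬p1, v
Accessibility: uRv
Complete open branch: countermodel on a K-frame, so not valid in K.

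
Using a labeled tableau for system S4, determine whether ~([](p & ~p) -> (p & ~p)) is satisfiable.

Unsatisfiable

1. ~([](p & ~p) -> (p & ~p)), u
2. [](p & ~p), u
3. ~(p & ~p), u
4. p & ~p, u
5. p, u
6. ~p, u
Accessibility: uRu
Branch closes: p and ~p both at u.
(One branch shown.) All branches close.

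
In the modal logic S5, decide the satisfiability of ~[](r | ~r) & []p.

1. ~[](r | ~r) & []p, w0
2. ~[](r | ~r), w0
3. []p, w0
4. p, w0
5. ~(r | ~r), w1
6. ~r, w1
7. r, w1
Accessibility: w0Rw0, w0Rw1, w1Rw0, w1Rw1
Branch closes: r and ~r both at w1.
(One branch shown.) All branches close.

No, unsatisfiable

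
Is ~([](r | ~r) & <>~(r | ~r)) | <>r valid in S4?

Tableau for the negation ~(~([](r | ~r) & <>~(r | ~r)) | <>r):
1. ~(~([](r | ~r) & <>~(r | ~r)) | <>r), 0
2. [](r | ~r) & <>~(r | ~r), 0
3. ~<>r, 0
4. [](r | ~r), 0
5. <>~(r | ~r), 0
6. ~r, 0
7. r | ~r, 0
8. ~(r | ~r), 1
9. ~r, 1
10. r, 1
Accessibility: 0R0, 0R1, 1R1
Branch closes: r and ~r both at 1.
All branches of the negation close; one closing branch shown above.

Yes, valid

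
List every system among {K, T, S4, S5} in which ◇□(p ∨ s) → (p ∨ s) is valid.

S4-tableau for the negation ¬(◇□(p ∨ s) → (p ∨ s)):
1. ¬(◇□(p ∨ s) → (p ∨ s)), 0
2. ◇□(p ∨ s), 0
3. ¬(p ∨ s), 0
4. ¬p, 0
5. ¬s, 0
6. □(p ∨ s), 1
7. p ∨ s, 1
8. s, 1
Accessibility: 0R0, 0R1, 1R1
Complete open branch: countermodel on an S4-frame, so not valid in S4, nor in K, T (the same frame is also a K-frame and a T-frame).
S5-tableau for the negation ¬(◇□(p ∨ s) → (p ∨ s)):
1. ¬(◇□(p ∨ s) → (p ∨ s)), 0
2. ◇□(p ∨ s), 0
3. ¬(p ∨ s), 0
4. ¬p, 0
5. ¬s, 0
6. □(p ∨ s), 1
7. p ∨ s, 0
8. p ∨ s, 1
9. s, 0
Accessibility: 0R0, 0R1, 1R0, 1R1
Branch closes: s and ¬s both at 0.
Every branch closes (one shown): valid in S5.

S5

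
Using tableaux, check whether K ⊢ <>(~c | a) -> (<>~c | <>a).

Valid in K

Tableau for the negation ~(<>(~c | a) -> (<>~c | <>a)):
1. ~(<>(~c | a) -> (<>~c | <>a)), u
2. <>(~c | a), u   [~->-rule on 1]
3. ~(<>~c | <>a), u   [~->-rule on 1]
4. ~<>~c, u   [~|-rule on 3]
5. ~<>a, u   [~|-rule on 3]
6. ~c | a, v   [<>-rule on 2: fresh world v, uRv]
7. c, v   [~<>-rule on 4 via uRv]
8. ~a, v   [~<>-rule on 5 via uRv]
9. a, v   [|-rule on 6 (branches; this branch)]
Accessibility: uRv
Branch closes: a and ~a both at v.
All branches of the negation close; one closing branch shown above.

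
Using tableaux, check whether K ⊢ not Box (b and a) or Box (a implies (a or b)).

Valid in K

Tableau for the negation not (not Box (b and a) or Box (a implies (a or b))):
1. not (not Box (b and a) or Box (a implies (a or b))), 0
2. Box (b and a), 0   [neg-or-rule on 1]
3. not Box (a implies (a or b)), 0   [neg-or-rule on 1]
4. not (a implies (a or b)), 1   [neg-Box-rule on 3: fresh world 1, 0R1]
5. a, 1   [neg-implies-rule on 4]
6. not (a or b), 1   [neg-implies-rule on 4]
7. not a, 1   [neg-or-rule on 6]
8. not b, 1   [neg-or-rule on 6]
Accessibility: 0R1
Branch closes: a and not a both at 1.
Every branch of the negation's tableau closes; the branch above is one of them.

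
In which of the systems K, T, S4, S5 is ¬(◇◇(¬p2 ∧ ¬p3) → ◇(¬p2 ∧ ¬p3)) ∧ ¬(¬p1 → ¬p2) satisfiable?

T-tableau for the formula:
1. ¬(◇◇(¬p2 ∧ ¬p3) → ◇(¬p2 ∧ ¬p3)) ∧ ¬(¬p1 → ¬p2), 0
2. ¬(◇◇(¬p2 ∧ ¬p3) → ◇(¬p2 ∧ ¬p3)), 0   [∧-rule on 1]
3. ¬(¬p1 → ¬p2), 0   [∧-rule on 1]
4. ◇◇(¬p2 ∧ ¬p3), 0   [¬→-rule on 2]
5. ¬◇(¬p2 ∧ ¬p3), 0   [¬→-rule on 2]
6. ¬p1, 0   [¬→-rule on 3]
7. p2, 0   [¬→-rule on 3]
8. ¬(¬p2 ∧ ¬p3), 0   [¬◇-rule on 5 via 0R0]
9. p3, 0   [¬∧-rule on 8 (branches; this branch)]
10. ◇(¬p2 ∧ ¬p3), 1   [◇-rule on 4: fresh world 1, 0R1]
11. ¬(¬p2 ∧ ¬p3), 1   [¬◇-rule on 5 via 0R1]
12. p3, 1   [¬∧-rule on 11 (branches; this branch)]
13. ¬p2 ∧ ¬p3, 2   [◇-rule on 10: fresh world 2, 1R2]
14. ¬p2, 2   [∧-rule on 13]
15. ¬p3, 2   [∧-rule on 13]
Accessibility: 0R0, 0R1, 1R1, 1R2, 2R2
Complete open branch: satisfiable in T, hence also in K (this T-model is also a K-model).
S4-tableau for the formula:
1. ¬(◇◇(¬p2 ∧ ¬p3) → ◇(¬p2 ∧ ¬p3)) ∧ ¬(¬p1 → ¬p2), 0
2. ¬(◇◇(¬p2 ∧ ¬p3) → ◇(¬p2 ∧ ¬p3)), 0   [∧-rule on 1]
3. ¬(¬p1 → ¬p2), 0   [∧-rule on 1]
4. ◇◇(¬p2 ∧ ¬p3), 0   [¬→-rule on 2]
5. ¬◇(¬p2 ∧ ¬p3), 0   [¬→-rule on 2]
6. ¬p1, 0   [¬→-rule on 3]
7. p2, 0   [¬→-rule on 3]
8. ¬(¬p2 ∧ ¬p3), 0   [¬◇-rule on 5 via 0R0]
9. p3, 0   [¬∧-rule on 8 (branches; this branch)]
10. ◇(¬p2 ∧ ¬p3), 1   [◇-rule on 4: fresh world 1, 0R1]
11. ¬(¬p2 ∧ ¬p3), 1   [¬◇-rule on 5 via 0R1]
12. p3, 1   [¬∧-rule on 11 (branches; this branch)]
13. ¬p2 ∧ ¬p3, 2   [◇-rule on 10: fresh world 2, 1R2]
14. ¬p2, 2   [∧-rule on 13]
15. ¬p3, 2   [∧-rule on 13]
16. ¬(¬p2 ∧ ¬p3), 2   [¬◇-rule on 5 via 0R2]
17. p3, 2   [¬∧-rule on 16 (branches; this branch)]
Accessibility: 0R0, 0R1, 0R2, 1R1, 1R2, 2R2
Branch closes: p3 and ¬p3 both at 2.
Every branch closes (one shown): unsatisfiable in S4, hence also in S5 (every S5-frame is an S4-frame).

K, T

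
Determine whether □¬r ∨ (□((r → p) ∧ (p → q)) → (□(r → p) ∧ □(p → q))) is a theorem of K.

Tableau for the negation ¬(□¬r ∨ (□((r → p) ∧ (p → q)) → (□(r → p) ∧ □(p → q)))):
1. ¬(□¬r ∨ (□((r → p) ∧ (p → q)) → (□(r → p) ∧ □(p → q)))), w0
2. ¬□¬r, w0
3. ¬(□((r → p) ∧ (p → q)) → (□(r → p) ∧ □(p → q))), w0
4. □((r → p) ∧ (p → q)), w0
5. ¬(□(r → p) ∧ □(p → q)), w0
6. ¬□(p → q), w0
7. r, w1
8. (r → p) ∧ (p → q), w1
9. r → p, w1
10. p → q, w1
11. p, w1
12. q, w1
13. ¬(p → q), w2
14. p, w2
15. ¬q, w2
16. (r → p) ∧ (p → q), w2
17. r → p, w2
18. p → q, w2
19. q, w2
Accessibility: w0Rw1, w0Rw2
Branch closes: q and ¬q both at w2.
Every branch of the negation's tableau closes; the branch above is one of them.

Valid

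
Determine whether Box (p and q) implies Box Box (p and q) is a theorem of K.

Tableau for the negation not (Box (p and q) implies Box Box (p and q)):
1. not (Box (p and q) implies Box Box (p and q)), u
2. Box (p and q), u   [neg-implies-rule on 1]
3. not Box Box (p and q), u   [neg-implies-rule on 1]
4. not Box (p and q), v   [neg-Box-rule on 3: fresh world v, uRv]
5. p and q, v   [Box-rule on 2 via uRv]
6. p, v   [and-rule on 5]
7. q, v   [and-rule on 5]
8. not (p and q), w   [neg-Box-rule on 4: fresh world w, vRw]
9. not q, w   [neg-and-rule on 8 (branches; this branch)]
Accessibility: uRv, vRw
The negation has an open branch (countermodel exists).

No, not valid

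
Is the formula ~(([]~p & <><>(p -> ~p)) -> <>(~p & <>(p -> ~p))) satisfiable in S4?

Unsatisfiable

1. ~(([]~p & <><>(p -> ~p)) -> <>(~p & <>(p -> ~p))), u
2. []~p & <><>(p -> ~p), u
3. ~<>(~p & <>(p -> ~p)), u
4. []~p, u
5. <><>(p -> ~p), u
6. ~(~p & <>(p -> ~p)), u
7. ~p, u
8. ~<>(p -> ~p), u
9. ~(p -> ~p), u
10. p, u
Accessibility: uRu
Branch closes: p and ~p both at u.
(One branch shown.) All branches close.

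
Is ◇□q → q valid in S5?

Tableau for the negation ¬(◇□q → q):
1. ¬(◇□q → q), w0
2. ◇□q, w0
3. ¬q, w0
4. □q, w1
5. q, w0
Accessibility: w0Rw0, w0Rw1, w1Rw0, w1Rw1
Branch closes: q and ¬q both at w0.
Every branch of the negation's tableau closes; the branch above is one of them.

Yes, valid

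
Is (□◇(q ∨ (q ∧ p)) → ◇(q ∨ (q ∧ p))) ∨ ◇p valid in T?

Tableau for the negation ¬((□◇(q ∨ (q ∧ p)) → ◇(q ∨ (q ∧ p))) ∨ ◇p):
1. ¬((□◇(q ∨ (q ∧ p)) → ◇(q ∨ (q ∧ p))) ∨ ◇p), u
2. ¬(□◇(q ∨ (q ∧ p)) → ◇(q ∨ (q ∧ p))), u   [¬∨-rule on 1]
3. ¬◇p, u   [¬∨-rule on 1]
4. □◇(q ∨ (q ∧ p)), u   [¬→-rule on 2]
5. ¬◇(q ∨ (q ∧ p)), u   [¬→-rule on 2]
6. ¬p, u   [¬◇-rule on 3 via uRu]
7. ◇(q ∨ (q ∧ p)), u   [□-rule on 4 via uRu]
8. ¬(q ∨ (q ∧ p)), u   [¬◇-rule on 5 via uRu]
9. ¬q, u   [¬∨-rule on 8]
10. ¬(q ∧ p), u   [¬∨-rule on 8]
11. q ∨ (q ∧ p), v   [◇-rule on 7: fresh world v, uRv]
12. ¬p, v   [¬◇-rule on 3 via uRv]
13. ◇(q ∨ (q ∧ p)), v   [□-rule on 4 via uRv]
14. ¬(q ∨ (q ∧ p)), v   [¬◇-rule on 5 via uRv]
15. ¬q, v   [¬∨-rule on 14]
16. ¬(q ∧ p), v   [¬∨-rule on 14]
17. q ∧ p, v   [∨-rule on 11 (branches; this branch)]
18. q, v   [∧-rule on 17]
19. p, v   [∧-rule on 17]
Accessibility: uRu, uRv, vRv
Branch closes: q and ¬q both at v.
All branches of the negation close; one closing branch shown above.

Valid in T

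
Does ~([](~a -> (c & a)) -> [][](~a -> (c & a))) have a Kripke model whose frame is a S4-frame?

1. ~([](~a -> (c & a)) -> [][](~a -> (c & a))), u
2. [](~a -> (c & a)), u
3. ~[][](~a -> (c & a)), u
4. ~a -> (c & a), u
5. c & a, u
6. c, u
7. a, u
8. ~[](~a -> (c & a)), v
9. ~a -> (c & a), v
10. c & a, v
11. c, v
12. a, v
13. ~(~a -> (c & a)), w
14. ~a, w
15. ~(c & a), w
16. ~a -> (c & a), w
17. c & a, w
18. c, w
19. a, w
Accessibility: uRu, uRv, uRw, vRv, vRw, wRw
Branch closes: a and ~a both at w.
All branches of the tableau close; one closing branch shown above.

No, unsatisfiable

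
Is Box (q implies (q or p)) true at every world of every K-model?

Valid in K

Tableau for the negation not Box (q implies (q or p)):
1. not Box (q implies (q or p)), u
2. not (q implies (q or p)), v   [neg-Box-rule on 1: fresh world v, uRv]
3. q, v   [neg-implies-rule on 2]
4. not (q or p), v   [neg-implies-rule on 2]
5. not q, v   [neg-or-rule on 4]
6. not p, v   [neg-or-rule on 4]
Accessibility: uRv
Branch closes: q and not q both at v.
Every branch of the negation's tableau closes; the branch above is one of them.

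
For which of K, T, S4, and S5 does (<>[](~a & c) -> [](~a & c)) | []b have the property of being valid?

S5

S4-tableau for the negation ~((<>[](~a & c) -> [](~a & c)) | []b):
1. ~((<>[](~a & c) -> [](~a & c)) | []b), 0
2. ~(<>[](~a & c) -> [](~a & c)), 0
3. ~[]b, 0
4. <>[](~a & c), 0
5. ~[](~a & c), 0
6. ~b, 1
7. [](~a & c), 2
8. ~a & c, 2
9. ~a, 2
10. c, 2
11. ~(~a & c), 3
12. ~c, 3
Accessibility: 0R0, 0R1, 0R2, 0R3, 1R1, 2R2, 3R3
Complete open branch: countermodel on an S4-frame, so not valid in S4, nor in K, T (the same frame is also a K-frame and a T-frame).
S5-tableau for the negation ~((<>[](~a & c) -> [](~a & c)) | []b):
1. ~((<>[](~a & c) -> [](~a & c)) | []b), 0
2. ~(<>[](~a & c) -> [](~a & c)), 0
3. ~[]b, 0
4. <>[](~a & c), 0
5. ~[](~a & c), 0
6. ~b, 1
7. [](~a & c), 2
8. ~a & c, 0
9. ~a, 0
10. c, 0
11. ~a & c, 1
12. ~a, 1
13. c, 1
14. ~a & c, 2
15. ~a, 2
16. c, 2
17. ~(~a & c), 3
18. ~a & c, 3
19. ~a, 3
20. c, 3
21. ~c, 3
Accessibility: 0R0, 0R1, 0R2, 0R3, 1R0, 1R1, 1R2, 1R3, 2R0, 2R1, 2R2, 2R3, 3R0, 3R1, 3R2, 3R3
Branch closes: c and ~c both at 3.
Every branch closes (one shown): valid in S5.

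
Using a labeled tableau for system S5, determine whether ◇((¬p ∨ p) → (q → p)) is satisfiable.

Satisfiable

1. ◇((¬p ∨ p) → (q → p)), u
2. (¬p ∨ p) → (q → p), v   [◇-rule on 1: fresh world v, uRv]
3. q → p, v   [→-rule on 2 (branches; this branch)]
4. p, v   [→-rule on 3 (branches; this branch)]
Accessibility: uRu, uRv, vRu, vRv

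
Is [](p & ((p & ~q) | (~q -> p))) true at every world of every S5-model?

Tableau for the negation ~[](p & ((p & ~q) | (~q -> p))):
1. ~[](p & ((p & ~q) | (~q -> p))), w0
2. ~(p & ((p & ~q) | (~q -> p))), w1
3. ~((p & ~q) | (~q -> p)), w1
4. ~(p & ~q), w1
5. ~(~q -> p), w1
6. ~q, w1
7. ~p, w1
Accessibility: w0Rw0, w0Rw1, w1Rw0, w1Rw1
The negation has an open branch (countermodel exists).

Not valid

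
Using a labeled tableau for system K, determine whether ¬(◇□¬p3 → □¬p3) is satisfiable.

1. ¬(◇□¬p3 → □¬p3), w0
2. ◇□¬p3, w0
3. ¬□¬p3, w0
4. □¬p3, w1
5. p3, w2
Accessibility: w0Rw1, w0Rw2

Satisfiable (open branch found)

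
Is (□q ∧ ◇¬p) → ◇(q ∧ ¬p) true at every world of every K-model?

Valid in K

Tableau for the negation ¬((□q ∧ ◇¬p) → ◇(q ∧ ¬p)):
1. ¬((□q ∧ ◇¬p) → ◇(q ∧ ¬p)), u
2. □q ∧ ◇¬p, u
3. ¬◇(q ∧ ¬p), u
4. □q, u
5. ◇¬p, u
6. ¬p, v
7. ¬(q ∧ ¬p), v
8. q, v
9. p, v
Accessibility: uRv
Branch closes: p and ¬p both at v.
Every branch of the negation's tableau closes; the branch above is one of them.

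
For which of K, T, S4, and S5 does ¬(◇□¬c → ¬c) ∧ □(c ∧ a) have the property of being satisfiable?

K

K-tableau for the formula:
1. ¬(◇□¬c → ¬c) ∧ □(c ∧ a), u
2. ¬(◇□¬c → ¬c), u
3. □(c ∧ a), u
4. ◇□¬c, u
5. c, u
6. □¬c, v
7. c ∧ a, v
8. c, v
9. a, v
Accessibility: uRv
Complete open branch: satisfiable in K.
T-tableau for the formula:
1. ¬(◇□¬c → ¬c) ∧ □(c ∧ a), u
2. ¬(◇□¬c → ¬c), u
3. □(c ∧ a), u
4. ◇□¬c, u
5. c, u
6. c ∧ a, u
7. a, u
8. □¬c, v
9. c ∧ a, v
10. c, v
11. a, v
12. ¬c, v
Accessibility: uRu, uRv, vRv
Branch closes: c and ¬c both at v.
Every branch closes (one shown): unsatisfiable in T, hence also in S4, S5 (every S4/S5-frame is a T-frame).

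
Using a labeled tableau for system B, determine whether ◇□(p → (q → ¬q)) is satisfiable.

Yes, satisfiable

1. ◇□(p → (q → ¬q)), u
2. □(p → (q → ¬q)), v
3. p → (q → ¬q), u
4. p → (q → ¬q), v
5. q → ¬q, u
6. q → ¬q, v
7. ¬q, u
8. ¬q, v
Accessibility: uRu, uRv, vRu, vRv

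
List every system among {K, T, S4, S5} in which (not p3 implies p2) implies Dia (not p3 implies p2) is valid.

T-tableau for the negation not ((not p3 implies p2) implies Dia (not p3 implies p2)):
1. not ((not p3 implies p2) implies Dia (not p3 implies p2)), u
2. not p3 implies p2, u
3. not Dia (not p3 implies p2), u
4. not (not p3 implies p2), u
5. not p3, u
6. not p2, u
7. p2, u
Accessibility: uRu
Branch closes: p2 and not p2 both at u.
Every branch closes (one shown): valid in T, hence also in S4, S5 (every theorem of T is a theorem of S4 and S5).
K-tableau for the negation not ((not p3 implies p2) implies Dia (not p3 implies p2)):
1. not ((not p3 implies p2) implies Dia (not p3 implies p2)), u
2. not p3 implies p2, u
3. not Dia (not p3 implies p2), u
4. p2, u
Complete open branch: countermodel on a K-frame, so not valid in K.

T, S4, S5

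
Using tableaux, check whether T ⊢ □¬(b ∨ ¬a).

No, not valid

Tableau for the negation ¬□¬(b ∨ ¬a):
1. ¬□¬(b ∨ ¬a), 0
2. b ∨ ¬a, 1
3. ¬a, 1
Accessibility: 0R0, 0R1, 1R1
The negation has an open branch (countermodel exists).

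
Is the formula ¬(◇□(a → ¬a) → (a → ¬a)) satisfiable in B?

No, unsatisfiable

1. ¬(◇□(a → ¬a) → (a → ¬a)), w0
2. ◇□(a → ¬a), w0
3. ¬(a → ¬a), w0
4. a, w0
5. □(a → ¬a), w1
6. a → ¬a, w0
7. a → ¬a, w1
8. ¬a, w0
Accessibility: w0Rw0, w0Rw1, w1Rw0, w1Rw1
Branch closes: a and ¬a both at w0.
(One branch shown.) All branches close.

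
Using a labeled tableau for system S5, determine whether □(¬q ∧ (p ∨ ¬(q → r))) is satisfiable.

1. □(¬q ∧ (p ∨ ¬(q → r))), w0
2. ¬q ∧ (p ∨ ¬(q → r)), w0
3. ¬q, w0
4. p ∨ ¬(q → r), w0
5. p, w0
Accessibility: w0Rw0

Yes, satisfiable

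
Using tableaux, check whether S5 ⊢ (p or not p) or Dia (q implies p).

Valid

Tableau for the negation not ((p or not p) or Dia (q implies p)):
1. not ((p or not p) or Dia (q implies p)), 0
2. not (p or not p), 0   [neg-or-rule on 1]
3. not Dia (q implies p), 0   [neg-or-rule on 1]
4. not p, 0   [neg-or-rule on 2]
5. p, 0   [neg-or-rule on 2]
Accessibility: 0R0
Branch closes: p and not p both at 0.
Every branch of the negation's tableau closes; the branch above is one of them.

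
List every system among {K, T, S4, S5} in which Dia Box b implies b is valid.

S5

S5-tableau for the negation not (Dia Box b implies b):
1. not (Dia Box b implies b), w0
2. Dia Box b, w0
3. not b, w0
4. Box b, w1
5. b, w0
Accessibility: w0Rw0, w0Rw1, w1Rw0, w1Rw1
Branch closes: b and not b both at w0.
Every branch closes (one shown): valid in S5.
S4-tableau for the negation not (Dia Box b implies b):
1. not (Dia Box b implies b), w0
2. Dia Box b, w0
3. not b, w0
4. Box b, w1
5. b, w1
Accessibility: w0Rw0, w0Rw1, w1Rw1
Complete open branch: countermodel on an S4-frame, so not valid in S4, nor in K, T (the same frame is also a K-frame and a T-frame).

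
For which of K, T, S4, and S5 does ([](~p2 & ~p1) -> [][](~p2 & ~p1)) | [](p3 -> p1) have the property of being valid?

S4-tableau for the negation ~(([](~p2 & ~p1) -> [][](~p2 & ~p1)) | [](p3 -> p1)):
1. ~(([](~p2 & ~p1) -> [][](~p2 & ~p1)) | [](p3 -> p1)), 0
2. ~([](~p2 & ~p1) -> [][](~p2 & ~p1)), 0
3. ~[](p3 -> p1), 0
4. [](~p2 & ~p1), 0
5. ~[][](~p2 & ~p1), 0
6. ~p2 & ~p1, 0
7. ~p2, 0
8. ~p1, 0
9. ~(p3 -> p1), 1
10. p3, 1
11. ~p1, 1
12. ~p2 & ~p1, 1
13. ~p2, 1
14. ~[](~p2 & ~p1), 2
15. ~p2 & ~p1, 2
16. ~p2, 2
17. ~p1, 2
18. ~(~p2 & ~p1), 3
19. ~p2 & ~p1, 3
20. ~p2, 3
21. ~p1, 3
22. p1, 3
Accessibility: 0R0, 0R1, 0R2, 0R3, 1R1, 2R2, 2R3, 3R3
Branch closes: p1 and ~p1 both at 3.
Every branch closes (one shown): valid in S4, hence also in S5 (every theorem of S4 is a theorem of S5).
T-tableau for the negation ~(([](~p2 & ~p1) -> [][](~p2 & ~p1)) | [](p3 -> p1)):
1. ~(([](~p2 & ~p1) -> [][](~p2 & ~p1)) | [](p3 -> p1)), 0
2. ~([](~p2 & ~p1) -> [][](~p2 & ~p1)), 0
3. ~[](p3 -> p1), 0
4. [](~p2 & ~p1), 0
5. ~[][](~p2 & ~p1), 0
6. ~p2 & ~p1, 0
7. ~p2, 0
8. ~p1, 0
9. ~(p3 -> p1), 1
10. p3, 1
11. ~p1, 1
12. ~p2 & ~p1, 1
13. ~p2, 1
14. ~[](~p2 & ~p1), 2
15. ~p2 & ~p1, 2
16. ~p2, 2
17. ~p1, 2
18. ~(~p2 & ~p1), 3
19. p1, 3
Accessibility: 0R0, 0R1, 0R2, 1R1, 2R2, 2R3, 3R3
Complete open branch: countermodel on a T-frame, so not valid in T, nor in K (the same frame is also a K-frame).

S4, S5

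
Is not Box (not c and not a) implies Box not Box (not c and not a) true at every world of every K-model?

Not valid

Tableau for the negation not (not Box (not c and not a) implies Box not Box (not c and not a)):
1. not (not Box (not c and not a) implies Box not Box (not c and not a)), 0
2. not Box (not c and not a), 0
3. not Box not Box (not c and not a), 0
4. not (not c and not a), 1
5. a, 1
6. Box (not c and not a), 2
Accessibility: 0R1, 0R2
The negation has an open branch (countermodel exists).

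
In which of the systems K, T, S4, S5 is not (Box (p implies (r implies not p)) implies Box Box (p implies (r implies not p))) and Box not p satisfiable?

K, T

S4-tableau for the formula:
1. not (Box (p implies (r implies not p)) implies Box Box (p implies (r implies not p))) and Box not p, w0
2. not (Box (p implies (r implies not p)) implies Box Box (p implies (r implies not p))), w0   [and-rule on 1]
3. Box not p, w0   [and-rule on 1]
4. Box (p implies (r implies not p)), w0   [neg-implies-rule on 2]
5. not Box Box (p implies (r implies not p)), w0   [neg-implies-rule on 2]
6. not p, w0   [Box-rule on 3 via w0Rw0]
7. p implies (r implies not p), w0   [Box-rule on 4 via w0Rw0]
8. r implies not p, w0   [implies-rule on 7 (branches; this branch)]
9. not Box (p implies (r implies not p)), w1   [neg-Box-rule on 5: fresh world w1, w0Rw1]
10. not p, w1   [Box-rule on 3 via w0Rw1]
11. p implies (r implies not p), w1   [Box-rule on 4 via w0Rw1]
12. r implies not p, w1   [implies-rule on 11 (branches; this branch)]
13. not (p implies (r implies not p)), w2   [neg-Box-rule on 9: fresh world w2, w1Rw2]
14. p, w2   [neg-implies-rule on 13]
15. not (r implies not p), w2   [neg-implies-rule on 13]
16. r, w2   [neg-implies-rule on 15]
17. not p, w2   [Box-rule on 3 via w0Rw2]
Accessibility: w0Rw0, w0Rw1, w0Rw2, w1Rw1, w1Rw2, w2Rw2
Branch closes: p and not p both at w2.
Every branch closes (one shown): unsatisfiable in S4, hence also in S5 (every S5-frame is an S4-frame).
T-tableau for the formula:
1. not (Box (p implies (r implies not p)) implies Box Box (p implies (r implies not p))) and Box not p, w0
2. not (Box (p implies (r implies not p)) implies Box Box (p implies (r implies not p))), w0   [and-rule on 1]
3. Box not p, w0   [and-rule on 1]
4. Box (p implies (r implies not p)), w0   [neg-implies-rule on 2]
5. not Box Box (p implies (r implies not p)), w0   [neg-implies-rule on 2]
6. not p, w0   [Box-rule on 3 via w0Rw0]
7. p implies (r implies not p), w0   [Box-rule on 4 via w0Rw0]
8. r implies not p, w0   [implies-rule on 7 (branches; this branch)]
9. not Box (p implies (r implies not p)), w1   [neg-Box-rule on 5: fresh world w1, w0Rw1]
10. not p, w1   [Box-rule on 3 via w0Rw1]
11. p implies (r implies not p), w1   [Box-rule on 4 via w0Rw1]
12. r implies not p, w1   [implies-rule on 11 (branches; this branch)]
13. not (p implies (r implies not p)), w2   [neg-Box-rule on 9: fresh world w2, w1Rw2]
14. p, w2   [neg-implies-rule on 13]
15. not (r implies not p), w2   [neg-implies-rule on 13]
16. r, w2   [neg-implies-rule on 15]
Accessibility: w0Rw0, w0Rw1, w1Rw1, w1Rw2, w2Rw2
Complete open branch: satisfiable in T, hence also in K (this T-model is also a K-model).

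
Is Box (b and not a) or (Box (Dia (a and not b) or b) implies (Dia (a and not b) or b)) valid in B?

Valid

Tableau for the negation not (Box (b and not a) or (Box (Dia (a and not b) or b) implies (Dia (a and not b) or b))):
1. not (Box (b and not a) or (Box (Dia (a and not b) or b) implies (Dia (a and not b) or b))), 0
2. not Box (b and not a), 0
3. not (Box (Dia (a and not b) or b) implies (Dia (a and not b) or b)), 0
4. Box (Dia (a and not b) or b), 0
5. not (Dia (a and not b) or b), 0
6. not Dia (a and not b), 0
7. not b, 0
8. Dia (a and not b) or b, 0
9. not (a and not b), 0
10. Dia (a and not b), 0
11. not a, 0
12. not (b and not a), 1
13. Dia (a and not b) or b, 1
14. not (a and not b), 1
15. a, 1
16. b, 1
17. a and not b, 2
18. a, 2
19. not b, 2
20. Dia (a and not b) or b, 2
21. not (a and not b), 2
22. Dia (a and not b), 2
23. b, 2
Accessibility: 0R0, 0R1, 0R2, 1R0, 1R1, 2R0, 2R2
Branch closes: b and not b both at 2.
All branches of the negation close; one closing branch shown above.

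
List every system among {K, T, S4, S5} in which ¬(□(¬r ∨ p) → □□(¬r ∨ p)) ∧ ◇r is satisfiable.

K, T

T-tableau for the formula:
1. ¬(□(¬r ∨ p) → □□(¬r ∨ p)) ∧ ◇r, u
2. ¬(□(¬r ∨ p) → □□(¬r ∨ p)), u
3. ◇r, u
4. □(¬r ∨ p), u
5. ¬□□(¬r ∨ p), u
6. ¬r ∨ p, u
7. p, u
8. r, v
9. ¬r ∨ p, v
10. p, v
11. ¬□(¬r ∨ p), w
12. ¬r ∨ p, w
13. p, w
14. ¬(¬r ∨ p), x
15. r, x
16. ¬p, x
Accessibility: uRu, uRv, uRw, vRv, wRw, wRx, xRx
Complete open branch: satisfiable in T, hence also in K (this T-model is also a K-model).
S4-tableau for the formula:
1. ¬(□(¬r ∨ p) → □□(¬r ∨ p)) ∧ ◇r, u
2. ¬(□(¬r ∨ p) → □□(¬r ∨ p)), u
3. ◇r, u
4. □(¬r ∨ p), u
5. ¬□□(¬r ∨ p), u
6. ¬r ∨ p, u
7. p, u
8. r, v
9. ¬r ∨ p, v
10. p, v
11. ¬□(¬r ∨ p), w
12. ¬r ∨ p, w
13. p, w
14. ¬(¬r ∨ p), x
15. r, x
16. ¬p, x
17. ¬r ∨ p, x
18. p, x
Accessibility: uRu, uRv, uRw, uRx, vRv, wRw, wRx, xRx
Branch closes: p and ¬p both at x.
Every branch closes (one shown): unsatisfiable in S4, hence also in S5 (every S5-frame is an S4-frame).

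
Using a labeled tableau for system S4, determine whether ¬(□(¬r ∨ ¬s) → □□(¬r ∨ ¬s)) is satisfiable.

Unsatisfiable (every branch closes)

1. ¬(□(¬r ∨ ¬s) → □□(¬r ∨ ¬s)), 0
2. □(¬r ∨ ¬s), 0   [¬→-rule on 1]
3. ¬□□(¬r ∨ ¬s), 0   [¬→-rule on 1]
4. ¬r ∨ ¬s, 0   [□-rule on 2 via 0R0]
5. ¬s, 0   [∨-rule on 4 (branches; this branch)]
6. ¬□(¬r ∨ ¬s), 1   [¬□-rule on 3: fresh world 1, 0R1]
7. ¬r ∨ ¬s, 1   [□-rule on 2 via 0R1]
8. ¬s, 1   [∨-rule on 7 (branches; this branch)]
9. ¬(¬r ∨ ¬s), 2   [¬□-rule on 6: fresh world 2, 1R2]
10. r, 2   [¬∨-rule on 9]
11. s, 2   [¬∨-rule on 9]
12. ¬r ∨ ¬s, 2   [□-rule on 2 via 0R2]
13. ¬s, 2   [∨-rule on 12 (branches; this branch)]
Accessibility: 0R0, 0R1, 0R2, 1R1, 1R2, 2R2
Branch closes: s and ¬s both at 2.
All branches of the tableau close; one closing branch shown above.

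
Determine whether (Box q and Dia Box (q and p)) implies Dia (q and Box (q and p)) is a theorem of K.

Tableau for the negation not ((Box q and Dia Box (q and p)) implies Dia (q and Box (q and p))):
1. not ((Box q and Dia Box (q and p)) implies Dia (q and Box (q and p))), u
2. Box q and Dia Box (q and p), u
3. not Dia (q and Box (q and p)), u
4. Box q, u
5. Dia Box (q and p), u
6. Box (q and p), v
7. not (q and Box (q and p)), v
8. q, v
9. not Box (q and p), v
10. not (q and p), w
11. q and p, w
12. q, w
13. p, w
14. not p, w
Accessibility: uRv, vRw
Branch closes: p and not p both at w.
All branches of the negation close; one closing branch shown above.

Valid in K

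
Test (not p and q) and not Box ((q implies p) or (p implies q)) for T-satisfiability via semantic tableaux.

No, unsatisfiable

1. (not p and q) and not Box ((q implies p) or (p implies q)), u
2. not p and q, u
3. not Box ((q implies p) or (p implies q)), u
4. not p, u
5. q, u
6. not ((q implies p) or (p implies q)), v
7. not (q implies p), v
8. not (p implies q), v
9. q, v
10. not p, v
11. p, v
12. not q, v
Accessibility: uRu, uRv, vRv
Branch closes: p and not p both at v.
All branches of the tableau close; one closing branch shown above.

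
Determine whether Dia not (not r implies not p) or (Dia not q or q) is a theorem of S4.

Valid in S4

Tableau for the negation not (Dia not (not r implies not p) or (Dia not q or q)):
1. not (Dia not (not r implies not p) or (Dia not q or q)), 0
2. not Dia not (not r implies not p), 0
3. not (Dia not q or q), 0
4. not Dia not q, 0
5. not q, 0
6. not r implies not p, 0
7. q, 0
Accessibility: 0R0
Branch closes: q and not q both at 0.
All branches of the negation close; one closing branch shown above.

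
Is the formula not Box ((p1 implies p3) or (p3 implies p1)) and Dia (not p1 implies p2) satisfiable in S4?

Unsatisfiable

1. not Box ((p1 implies p3) or (p3 implies p1)) and Dia (not p1 implies p2), w0
2. not Box ((p1 implies p3) or (p3 implies p1)), w0   [and-rule on 1]
3. Dia (not p1 implies p2), w0   [and-rule on 1]
4. not ((p1 implies p3) or (p3 implies p1)), w1   [neg-Box-rule on 2: fresh world w1, w0Rw1]
5. not (p1 implies p3), w1   [neg-or-rule on 4]
6. not (p3 implies p1), w1   [neg-or-rule on 4]
7. p1, w1   [neg-implies-rule on 5]
8. not p3, w1   [neg-implies-rule on 5]
9. p3, w1   [neg-implies-rule on 6]
10. not p1, w1   [neg-implies-rule on 6]
Accessibility: w0Rw0, w0Rw1, w1Rw1
Branch closes: p3 and not p3 both at w1.
(One branch shown.) All branches close.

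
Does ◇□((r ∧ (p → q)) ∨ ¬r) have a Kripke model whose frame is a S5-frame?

1. ◇□((r ∧ (p → q)) ∨ ¬r), u
2. □((r ∧ (p → q)) ∨ ¬r), v
3. (r ∧ (p → q)) ∨ ¬r, u
4. (r ∧ (p → q)) ∨ ¬r, v
5. ¬r, u
6. ¬r, v
Accessibility: uRu, uRv, vRu, vRv

Satisfiable (open branch found)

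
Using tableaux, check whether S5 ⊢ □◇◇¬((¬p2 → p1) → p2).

Not valid

Tableau for the negation ¬□◇◇¬((¬p2 → p1) → p2):
1. ¬□◇◇¬((¬p2 → p1) → p2), u
2. ¬◇◇¬((¬p2 → p1) → p2), v
3. ¬◇¬((¬p2 → p1) → p2), u
4. ¬◇¬((¬p2 → p1) → p2), v
5. (¬p2 → p1) → p2, u
6. (¬p2 → p1) → p2, v
7. p2, u
8. p2, v
Accessibility: uRu, uRv, vRu, vRv
The negation has an open branch (countermodel exists).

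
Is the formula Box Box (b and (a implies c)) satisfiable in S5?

1. Box Box (b and (a implies c)), w0
2. Box (b and (a implies c)), w0
3. b and (a implies c), w0
4. b, w0
5. a implies c, w0
6. c, w0
Accessibility: w0Rw0

Satisfiable (open branch found)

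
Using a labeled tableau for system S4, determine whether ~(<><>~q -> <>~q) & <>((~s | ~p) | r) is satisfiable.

Unsatisfiable

1. ~(<><>~q -> <>~q) & <>((~s | ~p) | r), u
2. ~(<><>~q -> <>~q), u
3. <>((~s | ~p) | r), u
4. <><>~q, u
5. ~<>~q, u
6. q, u
7. (~s | ~p) | r, v
8. q, v
9. ~s | ~p, v
10. ~p, v
11. <>~q, w
12. q, w
13. ~q, x
14. q, x
Accessibility: uRu, uRv, uRw, uRx, vRv, wRw, wRx, xRx
Branch closes: q and ~q both at x.
(One branch shown.) All branches close.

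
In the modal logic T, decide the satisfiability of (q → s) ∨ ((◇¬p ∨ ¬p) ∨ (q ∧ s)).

1. (q → s) ∨ ((◇¬p ∨ ¬p) ∨ (q ∧ s)), u
2. (◇¬p ∨ ¬p) ∨ (q ∧ s), u   [∨-rule on 1 (branches; this branch)]
3. q ∧ s, u   [∨-rule on 2 (branches; this branch)]
4. q, u   [∧-rule on 3]
5. s, u   [∧-rule on 3]
Accessibility: uRu

Satisfiable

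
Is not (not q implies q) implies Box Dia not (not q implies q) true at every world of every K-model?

Tableau for the negation not (not (not q implies q) implies Box Dia not (not q implies q)):
1. not (not (not q implies q) implies Box Dia not (not q implies q)), w0
2. not (not q implies q), w0
3. not Box Dia not (not q implies q), w0
4. not q, w0
5. not Dia not (not q implies q), w1
Accessibility: w0Rw1
The negation has an open branch (countermodel exists).

Not valid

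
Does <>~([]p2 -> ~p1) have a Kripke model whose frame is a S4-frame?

Satisfiable (open branch found)

1. <>~([]p2 -> ~p1), u
2. ~([]p2 -> ~p1), v
3. []p2, v
4. p1, v
5. p2, v
Accessibility: uRu, uRv, vRv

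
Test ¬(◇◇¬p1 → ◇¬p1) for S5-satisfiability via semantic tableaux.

No, unsatisfiable

1. ¬(◇◇¬p1 → ◇¬p1), w0
2. ◇◇¬p1, w0
3. ¬◇¬p1, w0
4. p1, w0
5. ◇¬p1, w1
6. p1, w1
7. ¬p1, w2
8. p1, w2
Accessibility: w0Rw0, w0Rw1, w0Rw2, w1Rw0, w1Rw1, w1Rw2, w2Rw0, w2Rw1, w2Rw2
Branch closes: p1 and ¬p1 both at w2.
All branches of the tableau close; one closing branch shown above.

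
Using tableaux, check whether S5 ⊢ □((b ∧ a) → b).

Tableau for the negation ¬□((b ∧ a) → b):
1. ¬□((b ∧ a) → b), 0
2. ¬((b ∧ a) → b), 1   [¬□-rule on 1: fresh world 1, 0R1]
3. b ∧ a, 1   [¬→-rule on 2]
4. ¬b, 1   [¬→-rule on 2]
5. b, 1   [∧-rule on 3]
6. a, 1   [∧-rule on 3]
Accessibility: 0R0, 0R1, 1R0, 1R1
Branch closes: b and ¬b both at 1.
Every branch of the negation's tableau closes; the branch above is one of them.

Valid in S5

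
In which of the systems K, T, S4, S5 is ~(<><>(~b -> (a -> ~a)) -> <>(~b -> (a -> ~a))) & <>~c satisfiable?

T-tableau for the formula:
1. ~(<><>(~b -> (a -> ~a)) -> <>(~b -> (a -> ~a))) & <>~c, w0
2. ~(<><>(~b -> (a -> ~a)) -> <>(~b -> (a -> ~a))), w0
3. <>~c, w0
4. <><>(~b -> (a -> ~a)), w0
5. ~<>(~b -> (a -> ~a)), w0
6. ~(~b -> (a -> ~a)), w0
7. ~b, w0
8. ~(a -> ~a), w0
9. a, w0
10. ~c, w1
11. ~(~b -> (a -> ~a)), w1
12. ~b, w1
13. ~(a -> ~a), w1
14. a, w1
15. <>(~b -> (a -> ~a)), w2
16. ~(~b -> (a -> ~a)), w2
17. ~b, w2
18. ~(a -> ~a), w2
19. a, w2
20. ~b -> (a -> ~a), w3
21. a -> ~a, w3
22. ~a, w3
Accessibility: w0Rw0, w0Rw1, w0Rw2, w1Rw1, w2Rw2, w2Rw3, w3Rw3
Complete open branch: satisfiable in T, hence also in K (this T-model is also a K-model).
S4-tableau for the formula:
1. ~(<><>(~b -> (a -> ~a)) -> <>(~b -> (a -> ~a))) & <>~c, w0
2. ~(<><>(~b -> (a -> ~a)) -> <>(~b -> (a -> ~a))), w0
3. <>~c, w0
4. <><>(~b -> (a -> ~a)), w0
5. ~<>(~b -> (a -> ~a)), w0
6. ~(~b -> (a -> ~a)), w0
7. ~b, w0
8. ~(a -> ~a), w0
9. a, w0
10. ~c, w1
11. ~(~b -> (a -> ~a)), w1
12. ~b, w1
13. ~(a -> ~a), w1
14. a, w1
15. <>(~b -> (a -> ~a)), w2
16. ~(~b -> (a -> ~a)), w2
17. ~b, w2
18. ~(a -> ~a), w2
19. a, w2
20. ~b -> (a -> ~a), w3
21. ~(~b -> (a -> ~a)), w3
22. ~b, w3
23. ~(a -> ~a), w3
24. a, w3
25. a -> ~a, w3
26. ~a, w3
Accessibility: w0Rw0, w0Rw1, w0Rw2, w0Rw3, w1Rw1, w2Rw2, w2Rw3, w3Rw3
Branch closes: a and ~a both at w3.
Every branch closes (one shown): unsatisfiable in S4, hence also in S5 (every S5-frame is an S4-frame).

K, T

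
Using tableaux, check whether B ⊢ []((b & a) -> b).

Tableau for the negation ~[]((b & a) -> b):
1. ~[]((b & a) -> b), u
2. ~((b & a) -> b), v
3. b & a, v
4. ~b, v
5. b, v
6. a, v
Accessibility: uRu, uRv, vRu, vRv
Branch closes: b and ~b both at v.
Every branch of the negation's tableau closes; the branch above is one of them.

Yes, valid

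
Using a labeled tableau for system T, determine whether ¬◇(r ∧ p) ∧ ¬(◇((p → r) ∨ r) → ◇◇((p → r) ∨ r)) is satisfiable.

Unsatisfiable

1. ¬◇(r ∧ p) ∧ ¬(◇((p → r) ∨ r) → ◇◇((p → r) ∨ r)), 0
2. ¬◇(r ∧ p), 0
3. ¬(◇((p → r) ∨ r) → ◇◇((p → r) ∨ r)), 0
4. ◇((p → r) ∨ r), 0
5. ¬◇◇((p → r) ∨ r), 0
6. ¬(r ∧ p), 0
7. ¬◇((p → r) ∨ r), 0
8. ¬((p → r) ∨ r), 0
9. ¬(p → r), 0
10. ¬r, 0
11. p, 0
12. (p → r) ∨ r, 1
13. ¬(r ∧ p), 1
14. ¬◇((p → r) ∨ r), 1
15. ¬((p → r) ∨ r), 1
16. ¬(p → r), 1
17. ¬r, 1
18. p, 1
19. p → r, 1
20. r, 1
Accessibility: 0R0, 0R1, 1R1
Branch closes: r and ¬r both at 1.
(One branch shown.) All branches close.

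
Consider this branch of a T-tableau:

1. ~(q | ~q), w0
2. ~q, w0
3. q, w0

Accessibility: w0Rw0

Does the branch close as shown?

Both q and ~q appear at w0.

Yes, closed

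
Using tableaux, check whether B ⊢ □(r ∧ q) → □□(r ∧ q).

Tableau for the negation ¬(□(r ∧ q) → □□(r ∧ q)):
1. ¬(□(r ∧ q) → □□(r ∧ q)), 0
2. □(r ∧ q), 0
3. ¬□□(r ∧ q), 0
4. r ∧ q, 0
5. r, 0
6. q, 0
7. ¬□(r ∧ q), 1
8. r ∧ q, 1
9. r, 1
10. q, 1
11. ¬(r ∧ q), 2
12. ¬q, 2
Accessibility: 0R0, 0R1, 1R0, 1R1, 1R2, 2R1, 2R2
The negation has an open branch (countermodel exists).

No, not valid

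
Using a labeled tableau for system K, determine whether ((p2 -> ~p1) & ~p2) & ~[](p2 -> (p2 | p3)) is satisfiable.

1. ((p2 -> ~p1) & ~p2) & ~[](p2 -> (p2 | p3)), u
2. (p2 -> ~p1) & ~p2, u   [&-rule on 1]
3. ~[](p2 -> (p2 | p3)), u   [&-rule on 1]
4. p2 -> ~p1, u   [&-rule on 2]
5. ~p2, u   [&-rule on 2]
6. ~p1, u   [->-rule on 4 (branches; this branch)]
7. ~(p2 -> (p2 | p3)), v   [~[]-rule on 3: fresh world v, uRv]
8. p2, v   [~->-rule on 7]
9. ~(p2 | p3), v   [~->-rule on 7]
10. ~p2, v   [~|-rule on 9]
11. ~p3, v   [~|-rule on 9]
Accessibility: uRv
Branch closes: p2 and ~p2 both at v.
Every branch closes; the branch above is one of them.

Unsatisfiable (every branch closes)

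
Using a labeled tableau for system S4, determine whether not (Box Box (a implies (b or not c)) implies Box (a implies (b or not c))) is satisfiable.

1. not (Box Box (a implies (b or not c)) implies Box (a implies (b or not c))), 0
2. Box Box (a implies (b or not c)), 0
3. not Box (a implies (b or not c)), 0
4. Box (a implies (b or not c)), 0
5. a implies (b or not c), 0
6. b or not c, 0
7. not c, 0
8. not (a implies (b or not c)), 1
9. a, 1
10. not (b or not c), 1
11. not b, 1
12. c, 1
13. Box (a implies (b or not c)), 1
14. a implies (b or not c), 1
15. b or not c, 1
16. not c, 1
Accessibility: 0R0, 0R1, 1R1
Branch closes: c and not c both at 1.
(One branch shown.) All branches close.

Unsatisfiable (every branch closes)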